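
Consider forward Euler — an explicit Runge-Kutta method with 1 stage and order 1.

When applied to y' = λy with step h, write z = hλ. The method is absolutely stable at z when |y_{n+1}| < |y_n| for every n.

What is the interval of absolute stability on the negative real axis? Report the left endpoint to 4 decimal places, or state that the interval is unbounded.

On y'=λy, z=hλ:
  order 1, 1-stage ⇒ R(z)=1+z
  (e.g. R(-0.45)=0.55000, |R|=0.55000)

Find x<0 with |R(x)|<1.
x=-0.45: |R|=0.5500
|R(-2.31)|=1.3100 |R(-2.13)|=1.1300 |R(-1.92)|=0.9200
Bisect:
  x_lo=-2.8437 |R|=1.8437  x_hi=-0.2420 |R|=0.7580
  mid=-1.54287 |R|=0.54287 →hi
  mid=-2.19330 |R|=1.19330 →lo
  mid=-1.86809 |R|=0.86809 →hi
  mid=-2.03069 |R|=1.03069 →lo
  mid=-1.94939 |R|=0.94939 →hi
  mid=-1.99004 |R|=0.99004 →hi
  mid=-2.01037 |R|=1.01037 →lo
  ...
  [-2.00005,-1.99989] ⇒ x*=-2.0000
Interval (-2.0000, 0).

(-2.0000, 0).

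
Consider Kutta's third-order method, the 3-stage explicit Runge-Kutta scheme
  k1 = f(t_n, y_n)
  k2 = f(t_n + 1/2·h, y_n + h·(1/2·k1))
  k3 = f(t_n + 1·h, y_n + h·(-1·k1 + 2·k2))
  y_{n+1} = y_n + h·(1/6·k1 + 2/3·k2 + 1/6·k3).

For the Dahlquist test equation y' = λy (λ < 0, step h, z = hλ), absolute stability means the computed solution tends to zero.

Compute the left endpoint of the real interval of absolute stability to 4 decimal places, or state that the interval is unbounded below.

Set f=λy, z=hλ:
  order 3, 3-stage ⇒ R(z)=1+z+z^2/2+z^3/6
  (e.g. R(-1.78)=-0.13576, |R|=0.13576)

Need |R(x)|<1, x<0.
x=-1.78: |R|=0.1358
|R(-2.76)|=1.4553 |R(-2.69)|=1.3161 |R(-0.68)|=0.4988
Bisect:
  x_lo=-2.8227 |R|=1.5873  x_hi=-0.2210 |R|=0.8016
  mid=-1.52187 |R|=0.04871 →hi
  mid=-2.17230 |R|=0.52133 →hi
  mid=-2.49752 |R|=0.97513 →hi
  mid=-2.66012 |R|=1.25928 →lo
  mid=-2.57882 |R|=1.11199 →lo
  mid=-2.53817 |R|=1.04229 →lo
  mid=-2.51784 |R|=1.00840 →lo
  mid=-2.50768 |R|=0.99169 →hi
  ...
  [-2.51276,-2.51260] ⇒ x*=-2.5127
Interval (-2.5127, 0).

z* = -2.5127.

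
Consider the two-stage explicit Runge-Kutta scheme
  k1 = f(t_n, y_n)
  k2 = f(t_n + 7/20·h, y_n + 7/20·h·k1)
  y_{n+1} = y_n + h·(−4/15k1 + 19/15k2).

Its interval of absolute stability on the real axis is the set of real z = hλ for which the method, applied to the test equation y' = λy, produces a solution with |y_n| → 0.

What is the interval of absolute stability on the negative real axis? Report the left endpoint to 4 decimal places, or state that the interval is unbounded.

z∈(-2.2556,0).

Set f=λy, z=hλ:
  k1=λy_n ⇒ h·k1=z·y_n;  k2=λ(1+7/20z)y_n ⇒ h·k2=z(1+7/20z)y_n
  y_{n+1}/y_n = 1 − 4/15z + 19/15z(1+7/20z) = 1 + z + 133/300z²
  R(z) = 1 + z + 133/300z².

Find x<0 with |R(x)|<1.
x=-1.08: |R|=0.4371
R=1: x+133/300x²=0 ⇒ x=−300/133=-2.2556; min R=1−1/(4·133/300)=0.4361>−1
Confirm numerically:
  x=-2.106: |R|=0.86029 <1
  x=-1.980: |R|=0.75804 <1
  x=-1.786: |R|=0.62814 <1
  x=-0.944: |R|=0.45107 <1
  x=-2.734: |R|=1.57981 >1
  x=-2.486: |R|=1.25389 >1
Stable set (-2.2556, 0).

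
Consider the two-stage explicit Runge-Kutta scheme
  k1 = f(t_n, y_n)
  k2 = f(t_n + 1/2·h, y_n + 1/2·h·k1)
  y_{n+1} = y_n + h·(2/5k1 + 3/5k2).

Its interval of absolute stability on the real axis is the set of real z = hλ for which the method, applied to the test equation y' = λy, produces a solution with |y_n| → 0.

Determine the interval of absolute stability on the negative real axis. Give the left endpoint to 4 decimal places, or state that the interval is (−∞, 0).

(-3.3333, 0).

With y'=λy (z=hλ):
  k1=λy_n ⇒ h·k1=z·y_n;  k2=λ(1+1/2z)y_n ⇒ h·k2=z(1+1/2z)y_n
  y_{n+1}/y_n = 1 + 2/5z + 3/5z(1+1/2z) = 1 + z + 3/10z²
  so R(z) = 1 + z + 3/10z².

Need |R(x)|<1, x<0.
x=-0.32: |R|=0.7107
R=1: x+3/10x²=0 ⇒ x=−10/3=-3.3333; min R=1−1/(4·3/10)=0.1667>−1
Confirm numerically:
  x=-1.872: |R|=0.17932 <1
  x=-1.824: |R|=0.17409 <1
  x=-1.540: |R|=0.17148 <1
  x=-1.480: |R|=0.17712 <1
  x=-3.843: |R|=1.58759 >1
  x=-3.383: |R|=1.05041 >1
  x=-3.355: |R|=1.02181 >1
Interval (-3.3333, 0).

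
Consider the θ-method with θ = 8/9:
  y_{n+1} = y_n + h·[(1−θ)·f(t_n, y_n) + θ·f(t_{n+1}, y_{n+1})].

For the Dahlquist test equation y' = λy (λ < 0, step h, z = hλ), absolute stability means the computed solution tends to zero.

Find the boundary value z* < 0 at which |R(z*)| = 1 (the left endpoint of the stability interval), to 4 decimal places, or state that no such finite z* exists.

(−∞, 0) — no finite endpoint.

Set f=λy, z=hλ:
  y_{n+1} = y_n + z·[1/9·y_n + 8/9·y_{n+1}] ⇒ (1 − 8/9z)y_{n+1} = (1 + 1/9z)y_n
  R(z) = (1 + 1/9z)/(1 − 8/9z).

Find x<0 with |R(x)|<1.
x=-0.65: |R|=0.5880
x=-2: |R|=0.2800
x=-10: |R|=0.0112
x=-100: |R|=0.1125
θ=8/9≥1/2 ⇒ |1+1/9x|<|1−8/9x| ∀x<0 ⇒ unbounded interval.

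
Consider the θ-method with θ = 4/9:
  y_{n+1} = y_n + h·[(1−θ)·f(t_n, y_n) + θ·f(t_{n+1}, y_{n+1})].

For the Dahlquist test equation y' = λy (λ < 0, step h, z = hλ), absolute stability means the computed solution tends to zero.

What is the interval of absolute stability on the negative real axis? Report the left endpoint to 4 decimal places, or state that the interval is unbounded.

Test eqn y'=λy, z=hλ:
  y_{n+1} = y_n + z·[5/9·y_n + 4/9·y_{n+1}] ⇒ (1 − 4/9z)y_{n+1} = (1 + 5/9z)y_n
  R(z) = (1 + 5/9z)/(1 − 4/9z).

Find x<0 with |R(x)|<1.
x=-1.11: |R|=0.2567
R=−1: 1+5/9x = −1+4/9x ⇒ -1/9x=2 ⇒ x=2/(-1/9)=-18.0000
Confirm numerically:
  x=-17.087: |R|=0.98820 <1
  x=-15.245: |R|=0.96063 <1
  x=-8.151: |R|=0.76327 <1
  x=-8.076: |R|=0.75973 <1
  x=-18.503: |R|=1.00606 >1
  x=-18.441: |R|=1.00533 >1
  x=-18.375: |R|=1.00455 >1
Interval (-18.0000, 0).

(-18.0000, 0).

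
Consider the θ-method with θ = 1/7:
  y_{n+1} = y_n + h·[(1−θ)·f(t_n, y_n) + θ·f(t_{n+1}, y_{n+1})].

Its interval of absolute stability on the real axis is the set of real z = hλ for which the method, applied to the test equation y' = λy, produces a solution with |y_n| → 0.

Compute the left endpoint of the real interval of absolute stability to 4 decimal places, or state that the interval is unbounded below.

With y'=λy (z=hλ):
  y_{n+1} = y_n + z·[6/7·y_n + 1/7·y_{n+1}] ⇒ (1 − 1/7z)y_{n+1} = (1 + 6/7z)y_n
  Hence R(z) = (1 + 6/7z)/(1 − 1/7z).

Need |R(x)|<1, x<0.
x=-0.41: |R|=0.6127
R=−1: 1+6/7x = −1+1/7x ⇒ -5/7x=2 ⇒ x=2/(-5/7)=-2.8000
Confirm numerically:
  x=-2.583: |R|=0.88678 <1
  x=-1.996: |R|=0.55313 <1
  x=-1.653: |R|=0.33722 <1
  x=-1.396: |R|=0.16389 <1
  x=-3.364: |R|=1.27210 >1
  x=-3.253: |R|=1.22091 >1
  x=-2.912: |R|=1.05650 >1
So |R|<1 on (-2.8000, 0).

left endpoint -2.8000.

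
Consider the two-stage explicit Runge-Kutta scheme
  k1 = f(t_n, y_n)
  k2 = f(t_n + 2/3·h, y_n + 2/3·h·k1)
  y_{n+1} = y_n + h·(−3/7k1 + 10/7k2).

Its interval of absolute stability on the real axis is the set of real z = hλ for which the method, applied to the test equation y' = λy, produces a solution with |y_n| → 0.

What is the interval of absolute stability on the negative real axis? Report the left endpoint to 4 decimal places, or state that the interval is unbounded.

z∈(-1.0500,0).

Set f=λy, z=hλ:
  k1=λy_n ⇒ h·k1=z·y_n;  k2=λ(1+2/3z)y_n ⇒ h·k2=z(1+2/3z)y_n
  y_{n+1}/y_n = 1 − 3/7z + 10/7z(1+2/3z) = 1 + z + 20/21z²
  ⇒ R(z) = 1 + z + 20/21z².

Find x<0 with |R(x)|<1.
x=-0.86: |R|=0.8444
R=1: x+20/21x²=0 ⇒ x=−21/20=-1.0500; min R=1−1/(4·20/21)=0.7375>−1
Confirm numerically:
  x=-0.838: |R|=0.83080 <1
  x=-0.754: |R|=0.78744 <1
  x=-0.662: |R|=0.75538 <1
  x=-0.448: |R|=0.74315 <1
  x=-1.255: |R|=1.24502 >1
  x=-1.071: |R|=1.02142 >1
So |R|<1 on (-1.0500, 0).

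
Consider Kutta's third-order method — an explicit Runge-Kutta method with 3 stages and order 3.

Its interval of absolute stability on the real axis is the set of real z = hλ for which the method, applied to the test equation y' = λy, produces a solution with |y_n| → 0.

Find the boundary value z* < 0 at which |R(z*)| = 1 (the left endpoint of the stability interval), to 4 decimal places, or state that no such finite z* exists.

On y'=λy, z=hλ:
  order 3, 3-stage ⇒ R(z)=1+z+z^2/2+z^3/6
  (e.g. R(-1.28)=0.18967, |R|=0.18967)

Need |R(x)|<1, x<0.
x=-1.28: |R|=0.1897
|R(-2.42)|=0.8539 |R(-1.41)|=0.1168 |R(-1.35)|=0.1512
Bisect:
  x_lo=-3.0768 |R|=2.1981  x_hi=-0.3748 |R|=0.6867
  mid=-1.72582 |R|=0.09330 →hi
  mid=-2.40133 |R|=0.82597 →hi
  mid=-2.73909 |R|=1.41283 →lo
  mid=-2.57021 |R|=1.09701 →lo
  mid=-2.48577 |R|=0.95619 →hi
  mid=-2.52799 |R|=1.02524 →lo
  mid=-2.50688 |R|=0.99038 →hi
  mid=-2.51743 |R|=1.00773 →lo
  ...
  [-2.51282,-2.51265] ⇒ x*=-2.5127
Interval (-2.5127, 0).

left endpoint -2.5127.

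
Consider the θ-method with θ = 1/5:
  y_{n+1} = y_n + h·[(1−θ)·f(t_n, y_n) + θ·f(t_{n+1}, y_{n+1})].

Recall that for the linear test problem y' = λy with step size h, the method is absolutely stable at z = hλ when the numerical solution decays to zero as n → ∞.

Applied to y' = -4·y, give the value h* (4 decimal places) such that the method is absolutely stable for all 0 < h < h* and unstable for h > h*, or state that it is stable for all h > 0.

Set f=λy, z=hλ:
  y_{n+1} = y_n + z·[4/5·y_n + 1/5·y_{n+1}] ⇒ (1 − 1/5z)y_{n+1} = (1 + 4/5z)y_n
  ⇒ R(z) = (1 + 4/5z)/(1 − 1/5z).

Solve |R(x)|<1 on ℝ⁻.
x=-1.8: |R|=0.3235
R=−1: 1+4/5x = −1+1/5x ⇒ -3/5x=2 ⇒ x=2/(-3/5)=-3.3333
Confirm numerically:
  x=-2.833: |R|=0.80837 <1
  x=-2.293: |R|=0.57206 <1
  x=-1.986: |R|=0.42141 <1
  x=-1.406: |R|=0.09741 <1
  x=-3.801: |R|=1.15941 >1
  x=-3.758: |R|=1.14547 >1
  x=-3.681: |R|=1.12015 >1
So |R|<1 on (-3.3333, 0).

(-3.3333,0); λ=-4 ⇒ h* = (10/3)/4 = 0.8333.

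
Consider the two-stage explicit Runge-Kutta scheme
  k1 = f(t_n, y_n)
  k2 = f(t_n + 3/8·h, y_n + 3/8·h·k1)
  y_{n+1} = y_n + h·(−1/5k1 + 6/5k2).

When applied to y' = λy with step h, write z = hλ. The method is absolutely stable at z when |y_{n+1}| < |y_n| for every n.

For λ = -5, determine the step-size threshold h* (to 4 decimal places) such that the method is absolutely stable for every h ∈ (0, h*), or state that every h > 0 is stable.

On y'=λy, z=hλ:
  k1=λy_n ⇒ h·k1=z·y_n;  k2=λ(1+3/8z)y_n ⇒ h·k2=z(1+3/8z)y_n
  y_{n+1}/y_n = 1 − 1/5z + 6/5z(1+3/8z) = 1 + z + 9/20z²
  R(z) = 1 + z + 9/20z².

Solve |R(x)|<1 on ℝ⁻.
x=-1.32: |R|=0.4641
R=1: x+9/20x²=0 ⇒ x=−20/9=-2.2222; min R=1−1/(4·9/20)=0.4444>−1
Confirm numerically:
  x=-2.152: |R|=0.93200 <1
  x=-1.131: |R|=0.44462 <1
  x=-1.130: |R|=0.44461 <1
  x=-2.504: |R|=1.31751 >1
  x=-2.410: |R|=1.20365 >1
  x=-2.309: |R|=1.09017 >1
Stable set (-2.2222, 0).

(-2.2222,0); λ=-5 ⇒ h* = (20/9)/5 = 0.4444.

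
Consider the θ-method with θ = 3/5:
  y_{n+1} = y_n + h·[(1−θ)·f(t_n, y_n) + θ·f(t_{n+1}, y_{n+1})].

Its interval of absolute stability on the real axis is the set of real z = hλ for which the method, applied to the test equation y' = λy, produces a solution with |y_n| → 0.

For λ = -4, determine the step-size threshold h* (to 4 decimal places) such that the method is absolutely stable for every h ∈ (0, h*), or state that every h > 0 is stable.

On y'=λy, z=hλ:
  y_{n+1} = y_n + z·[2/5·y_n + 3/5·y_{n+1}] ⇒ (1 − 3/5z)y_{n+1} = (1 + 2/5z)y_n
  Hence R(z) = (1 + 2/5z)/(1 − 3/5z).

Find x<0 with |R(x)|<1.
x=-0.52: |R|=0.6037
x=-2: |R|=0.0909
x=-10: |R|=0.4286
x=-100: |R|=0.6393
θ=3/5≥1/2 ⇒ |1+2/5x|<|1−3/5x| ∀x<0 ⇒ interval (−∞,0).

interval (−∞, 0). Any h>0 works for λ=-4.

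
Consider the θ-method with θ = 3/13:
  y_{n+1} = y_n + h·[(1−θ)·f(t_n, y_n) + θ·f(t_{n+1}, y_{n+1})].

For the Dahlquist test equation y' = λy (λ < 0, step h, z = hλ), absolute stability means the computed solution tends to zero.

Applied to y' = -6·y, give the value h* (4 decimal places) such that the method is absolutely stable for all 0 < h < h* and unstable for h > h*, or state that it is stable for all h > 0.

On y'=λy, z=hλ:
  y_{n+1} = y_n + z·[10/13·y_n + 3/13·y_{n+1}] ⇒ (1 − 3/13z)y_{n+1} = (1 + 10/13z)y_n
  Hence R(z) = (1 + 10/13z)/(1 − 3/13z).

Boundary: |R(x)|=1, x<0.
x=-1.09: |R|=0.1291
R=−1: 1+10/13x = −1+3/13x ⇒ -7/13x=2 ⇒ x=2/(-7/13)=-3.7143
Confirm numerically:
  x=-3.048: |R|=0.78938 <1
  x=-2.583: |R|=0.61834 <1
  x=-1.625: |R|=0.18182 <1
  x=-4.093: |R|=1.10487 >1
  x=-4.092: |R|=1.10461 >1
  x=-4.011: |R|=1.08297 >1
So |R|<1 on (-3.7143, 0).

(-3.7143,0); λ=-6 ⇒ h* = (26/7)/6 = 0.6190.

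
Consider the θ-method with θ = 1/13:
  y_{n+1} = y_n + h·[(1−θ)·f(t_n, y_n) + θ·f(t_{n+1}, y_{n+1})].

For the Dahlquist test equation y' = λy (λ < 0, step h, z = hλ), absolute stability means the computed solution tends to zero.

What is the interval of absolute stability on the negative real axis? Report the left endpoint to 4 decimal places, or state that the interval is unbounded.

z∈(-2.3636,0).

Test eqn y'=λy, z=hλ:
  y_{n+1} = y_n + z·[12/13·y_n + 1/13·y_{n+1}] ⇒ (1 − 1/13z)y_{n+1} = (1 + 12/13z)y_n
  so R(z) = (1 + 12/13z)/(1 − 1/13z).

Boundary: |R(x)|=1, x<0.
x=-0.76: |R|=0.2820
R=−1: 1+12/13x = −1+1/13x ⇒ -11/13x=2 ⇒ x=2/(-11/13)=-2.3636
Confirm numerically:
  x=-1.650: |R|=0.46416 <1
  x=-1.472: |R|=0.32228 <1
  x=-1.073: |R|=0.00881 <1
  x=-2.885: |R|=1.36103 >1
  x=-2.834: |R|=1.32677 >1
Stable set (-2.3636, 0).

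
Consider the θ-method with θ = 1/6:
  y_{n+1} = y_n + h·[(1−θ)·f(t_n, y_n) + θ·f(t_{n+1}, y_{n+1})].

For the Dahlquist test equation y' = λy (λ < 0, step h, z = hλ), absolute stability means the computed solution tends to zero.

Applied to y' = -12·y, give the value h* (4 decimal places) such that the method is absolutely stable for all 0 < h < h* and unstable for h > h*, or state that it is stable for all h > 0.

Test eqn y'=λy, z=hλ:
  y_{n+1} = y_n + z·[5/6·y_n + 1/6·y_{n+1}] ⇒ (1 − 1/6z)y_{n+1} = (1 + 5/6z)y_n
  R(z) = (1 + 5/6z)/(1 − 1/6z).

Boundary: |R(x)|=1, x<0.
x=-0.71: |R|=0.3651
R=−1: 1+5/6x = −1+1/6x ⇒ -2/3x=2 ⇒ x=2/(-2/3)=-3.0000
Confirm numerically:
  x=-2.270: |R|=0.64692 <1
  x=-2.177: |R|=0.59741 <1
  x=-1.683: |R|=0.31433 <1
  x=-1.455: |R|=0.17103 <1
  x=-3.465: |R|=1.19651 >1
  x=-3.090: |R|=1.03960 >1
So |R|<1 on (-3.0000, 0).

(-3.0000,0); λ=-12 ⇒ h* = (3)/12 = 0.2500.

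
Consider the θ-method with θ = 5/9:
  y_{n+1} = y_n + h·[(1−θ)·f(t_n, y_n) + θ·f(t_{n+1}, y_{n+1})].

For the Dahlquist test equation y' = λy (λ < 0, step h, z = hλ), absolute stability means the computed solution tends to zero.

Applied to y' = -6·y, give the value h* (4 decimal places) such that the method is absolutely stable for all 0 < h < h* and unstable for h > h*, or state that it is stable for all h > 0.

interval (−∞, 0). Any h>0 works for λ=-6.

With y'=λy (z=hλ):
  y_{n+1} = y_n + z·[4/9·y_n + 5/9·y_{n+1}] ⇒ (1 − 5/9z)y_{n+1} = (1 + 4/9z)y_n
  so R(z) = (1 + 4/9z)/(1 − 5/9z).

Find x<0 with |R(x)|<1.
x=-1.67: |R|=0.1337
x=-2: |R|=0.0526
x=-10: |R|=0.5254
x=-100: |R|=0.7682
θ=5/9≥1/2 ⇒ |1+4/9x|<|1−5/9x| ∀x<0 ⇒ stable on all of ℝ⁻.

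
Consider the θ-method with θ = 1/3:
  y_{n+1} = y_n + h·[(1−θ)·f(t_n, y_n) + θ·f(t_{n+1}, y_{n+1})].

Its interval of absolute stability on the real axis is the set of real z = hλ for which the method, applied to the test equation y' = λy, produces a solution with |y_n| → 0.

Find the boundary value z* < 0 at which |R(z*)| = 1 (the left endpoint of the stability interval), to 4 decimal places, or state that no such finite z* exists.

left endpoint -6.0000.

Test eqn y'=λy, z=hλ:
  y_{n+1} = y_n + z·[2/3·y_n + 1/3·y_{n+1}] ⇒ (1 − 1/3z)y_{n+1} = (1 + 2/3z)y_n
  R(z) = (1 + 2/3z)/(1 − 1/3z).

Find x<0 with |R(x)|<1.
x=-1.44: |R|=0.0270
R=−1: 1+2/3x = −1+1/3x ⇒ -1/3x=2 ⇒ x=2/(-1/3)=-6.0000
Confirm numerically:
  x=-5.333: |R|=0.91996 <1
  x=-4.543: |R|=0.80684 <1
  x=-3.800: |R|=0.67647 <1
  x=-3.161: |R|=0.53920 <1
  x=-6.515: |R|=1.05413 >1
  x=-6.092: |R|=1.01012 >1
Interval (-6.0000, 0).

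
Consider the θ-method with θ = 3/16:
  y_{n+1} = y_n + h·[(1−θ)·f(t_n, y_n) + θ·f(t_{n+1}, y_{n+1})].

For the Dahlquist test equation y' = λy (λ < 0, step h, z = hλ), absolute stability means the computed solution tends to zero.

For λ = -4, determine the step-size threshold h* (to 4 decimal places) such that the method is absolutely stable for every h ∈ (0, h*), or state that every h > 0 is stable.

Test eqn y'=λy, z=hλ:
  y_{n+1} = y_n + z·[13/16·y_n + 3/16·y_{n+1}] ⇒ (1 − 3/16z)y_{n+1} = (1 + 13/16z)y_n
  R(z) = (1 + 13/16z)/(1 − 3/16z).

Solve |R(x)|<1 on ℝ⁻.
x=-0.79: |R|=0.3119
R=−1: 1+13/16x = −1+3/16x ⇒ -5/8x=2 ⇒ x=2/(-5/8)=-3.2000
Confirm numerically:
  x=-2.638: |R|=0.76499 <1
  x=-1.654: |R|=0.26247 <1
  x=-1.449: |R|=0.13943 <1
  x=-1.344: |R|=0.07348 <1
  x=-3.515: |R|=1.11867 >1
  x=-3.392: |R|=1.07335 >1
So |R|<1 on (-3.2000, 0).

(-3.2000,0); λ=-4 ⇒ h* = (16/5)/4 = 0.8000.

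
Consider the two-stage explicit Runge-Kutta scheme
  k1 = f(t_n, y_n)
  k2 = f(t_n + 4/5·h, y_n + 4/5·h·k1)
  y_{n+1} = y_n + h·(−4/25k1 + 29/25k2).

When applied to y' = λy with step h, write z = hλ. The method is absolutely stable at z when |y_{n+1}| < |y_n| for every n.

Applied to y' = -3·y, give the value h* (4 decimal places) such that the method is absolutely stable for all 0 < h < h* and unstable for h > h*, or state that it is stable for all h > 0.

Set f=λy, z=hλ:
  k1=λy_n ⇒ h·k1=z·y_n;  k2=λ(1+4/5z)y_n ⇒ h·k2=z(1+4/5z)y_n
  y_{n+1}/y_n = 1 − 4/25z + 29/25z(1+4/5z) = 1 + z + 116/125z²
  ⇒ R(z) = 1 + z + 116/125z².

Find x<0 with |R(x)|<1.
x=-1.17: |R|=1.1003
R=1: x+116/125x²=0 ⇒ x=−125/116=-1.0776; min R=1−1/(4·116/125)=0.7306>−1
Confirm numerically:
  x=-0.956: |R|=0.89213 <1
  x=-0.730: |R|=0.76453 <1
  x=-0.630: |R|=0.73832 <1
  x=-1.498: |R|=1.58444 >1
  x=-1.470: |R|=1.53532 >1
  x=-1.277: |R|=1.23632 >1
Stable set (-1.0776, 0).

(-1.0776,0); λ=-3 ⇒ h* = (125/116)/3 = 0.3592.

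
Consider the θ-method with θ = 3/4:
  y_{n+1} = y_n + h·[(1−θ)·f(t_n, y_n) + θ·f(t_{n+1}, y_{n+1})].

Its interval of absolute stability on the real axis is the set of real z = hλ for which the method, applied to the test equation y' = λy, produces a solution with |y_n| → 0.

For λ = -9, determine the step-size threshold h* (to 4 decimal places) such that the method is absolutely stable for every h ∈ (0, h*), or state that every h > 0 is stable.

Test eqn y'=λy, z=hλ:
  y_{n+1} = y_n + z·[1/4·y_n + 3/4·y_{n+1}] ⇒ (1 − 3/4z)y_{n+1} = (1 + 1/4z)y_n
  Hence R(z) = (1 + 1/4z)/(1 − 3/4z).

Find x<0 with |R(x)|<1.
x=-0.7: |R|=0.5410
x=-2: |R|=0.2000
x=-10: |R|=0.1765
x=-100: |R|=0.3158
θ=3/4≥1/2 ⇒ |1+1/4x|<|1−3/4x| ∀x<0 ⇒ interval (−∞,0).

(−∞, 0) — no finite endpoint. Any h>0 works for λ=-9.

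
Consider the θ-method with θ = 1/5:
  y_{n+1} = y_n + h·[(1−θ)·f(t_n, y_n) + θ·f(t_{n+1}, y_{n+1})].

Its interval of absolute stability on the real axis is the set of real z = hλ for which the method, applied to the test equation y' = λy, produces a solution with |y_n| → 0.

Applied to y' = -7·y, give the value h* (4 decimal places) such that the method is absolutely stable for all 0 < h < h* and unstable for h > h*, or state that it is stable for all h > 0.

Test eqn y'=λy, z=hλ:
  y_{n+1} = y_n + z·[4/5·y_n + 1/5·y_{n+1}] ⇒ (1 − 1/5z)y_{n+1} = (1 + 4/5z)y_n
  R(z) = (1 + 4/5z)/(1 − 1/5z).

Solve |R(x)|<1 on ℝ⁻.
x=-1.49: |R|=0.1479
R=−1: 1+4/5x = −1+1/5x ⇒ -3/5x=2 ⇒ x=2/(-3/5)=-3.3333
Confirm numerically:
  x=-3.272: |R|=0.97776 <1
  x=-2.306: |R|=0.57815 <1
  x=-2.225: |R|=0.53979 <1
  x=-2.222: |R|=0.53836 <1
  x=-3.778: |R|=1.15197 >1
  x=-3.434: |R|=1.03581 >1
Stable set (-3.3333, 0).

(-3.3333,0); λ=-7 ⇒ h* = (10/3)/7 = 0.4762.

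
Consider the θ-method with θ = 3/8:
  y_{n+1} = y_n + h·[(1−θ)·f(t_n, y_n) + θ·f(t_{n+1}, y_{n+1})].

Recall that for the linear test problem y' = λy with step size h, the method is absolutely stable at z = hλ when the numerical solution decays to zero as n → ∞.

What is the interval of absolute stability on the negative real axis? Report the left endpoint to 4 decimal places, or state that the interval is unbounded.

With y'=λy (z=hλ):
  y_{n+1} = y_n + z·[5/8·y_n + 3/8·y_{n+1}] ⇒ (1 − 3/8z)y_{n+1} = (1 + 5/8z)y_n
  so R(z) = (1 + 5/8z)/(1 − 3/8z).

Solve |R(x)|<1 on ℝ⁻.
x=-0.5: |R|=0.5789
R=−1: 1+5/8x = −1+3/8x ⇒ -1/4x=2 ⇒ x=2/(-1/4)=-8.0000
Confirm numerically:
  x=-6.599: |R|=0.89920 <1
  x=-5.749: |R|=0.82168 <1
  x=-4.789: |R|=0.71288 <1
  x=-4.546: |R|=0.68075 <1
  x=-8.128: |R|=1.00791 >1
  x=-8.038: |R|=1.00237 >1
  x=-8.030: |R|=1.00187 >1
So |R|<1 on (-8.0000, 0).

z∈(-8.0000,0).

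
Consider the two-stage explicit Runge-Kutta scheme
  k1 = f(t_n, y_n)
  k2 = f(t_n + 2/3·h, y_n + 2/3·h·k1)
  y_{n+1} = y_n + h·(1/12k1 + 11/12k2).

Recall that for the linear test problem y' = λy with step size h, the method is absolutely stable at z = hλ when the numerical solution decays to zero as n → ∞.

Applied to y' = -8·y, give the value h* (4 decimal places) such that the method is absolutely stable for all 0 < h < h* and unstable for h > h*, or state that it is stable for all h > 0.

(-1.6364,0); λ=-8 ⇒ h* = (18/11)/8 = 0.2045.

With y'=λy (z=hλ):
  k1=λy_n ⇒ h·k1=z·y_n;  k2=λ(1+2/3z)y_n ⇒ h·k2=z(1+2/3z)y_n
  y_{n+1}/y_n = 1 + 1/12z + 11/12z(1+2/3z) = 1 + z + 11/18z²
  so R(z) = 1 + z + 11/18z².

Solve |R(x)|<1 on ℝ⁻.
x=-1.03: |R|=0.6183
R=1: x+11/18x²=0 ⇒ x=−18/11=-1.6364; min R=1−1/(4·11/18)=0.5909>−1
Confirm numerically:
  x=-1.559: |R|=0.92629 <1
  x=-1.552: |R|=0.91999 <1
  x=-1.530: |R|=0.90055 <1
  x=-0.659: |R|=0.60639 <1
  x=-2.010: |R|=1.45895 >1
  x=-1.731: |R|=1.10011 >1
So |R|<1 on (-1.6364, 0).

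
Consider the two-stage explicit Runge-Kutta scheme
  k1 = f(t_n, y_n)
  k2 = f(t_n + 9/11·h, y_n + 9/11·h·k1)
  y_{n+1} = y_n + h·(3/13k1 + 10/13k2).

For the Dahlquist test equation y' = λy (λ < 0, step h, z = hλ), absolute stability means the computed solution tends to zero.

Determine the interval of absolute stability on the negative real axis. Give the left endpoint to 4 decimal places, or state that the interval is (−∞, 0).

(-1.5889, 0).

On y'=λy, z=hλ:
  k1=λy_n ⇒ h·k1=z·y_n;  k2=λ(1+9/11z)y_n ⇒ h·k2=z(1+9/11z)y_n
  y_{n+1}/y_n = 1 + 3/13z + 10/13z(1+9/11z) = 1 + z + 90/143z²
  so R(z) = 1 + z + 90/143z².

Boundary: |R(x)|=1, x<0.
x=-1.11: |R|=0.6654
R=1: x+90/143x²=0 ⇒ x=−143/90=-1.5889; min R=1−1/(4·90/143)=0.6028>−1
Confirm numerically:
  x=-1.493: |R|=0.90990 <1
  x=-1.269: |R|=0.74451 <1
  x=-0.805: |R|=0.60285 <1
  x=-1.732: |R|=1.15600 >1
  x=-1.664: |R|=1.07866 >1
So |R|<1 on (-1.5889, 0).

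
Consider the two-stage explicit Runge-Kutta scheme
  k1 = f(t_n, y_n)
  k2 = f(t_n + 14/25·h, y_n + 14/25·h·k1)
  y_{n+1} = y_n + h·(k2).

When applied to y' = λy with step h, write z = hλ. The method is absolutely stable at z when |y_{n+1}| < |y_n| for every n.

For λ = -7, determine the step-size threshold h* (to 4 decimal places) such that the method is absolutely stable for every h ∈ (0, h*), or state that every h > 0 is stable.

On y'=λy, z=hλ:
  k1=λy_n ⇒ h·k1=z·y_n;  k2=λ(1+14/25z)y_n ⇒ h·k2=z(1+14/25z)y_n
  y_{n+1}/y_n = 1 + z(1+14/25z) = 1 + z + 14/25z²
  so R(z) = 1 + z + 14/25z².

Boundary: |R(x)|=1, x<0.
x=-0.73: |R|=0.5684
R=1: x+14/25x²=0 ⇒ x=−25/14=-1.7857; min R=1−1/(4·14/25)=0.5536>−1
Confirm numerically:
  x=-1.699: |R|=0.91750 <1
  x=-1.521: |R|=0.77453 <1
  x=-1.378: |R|=0.68538 <1
  x=-2.296: |R|=1.65610 >1
  x=-2.199: |R|=1.50894 >1
  x=-1.997: |R|=1.23629 >1
Stable set (-1.7857, 0).

(-1.7857,0); λ=-7 ⇒ h* = (25/14)/7 = 0.2551.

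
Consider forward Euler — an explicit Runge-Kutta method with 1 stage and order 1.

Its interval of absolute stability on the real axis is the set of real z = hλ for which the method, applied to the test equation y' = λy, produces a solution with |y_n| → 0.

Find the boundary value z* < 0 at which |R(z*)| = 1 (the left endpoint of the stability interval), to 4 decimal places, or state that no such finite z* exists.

Set f=λy, z=hλ:
  order 1, 1-stage ⇒ R(z)=1+z
  (e.g. R(-1.65)=-0.65000, |R|=0.65000)

Boundary: |R(x)|=1, x<0.
x=-1.65: |R|=0.6500
|R(-0.99)|=0.0100 |R(-0.69)|=0.3100
Bisect:
  x_lo=-2.7493 |R|=1.7493  x_hi=-0.1893 |R|=0.8107
  mid=-1.46930 |R|=0.46930 →hi
  mid=-2.10928 |R|=1.10928 →lo
  mid=-1.78929 |R|=0.78929 →hi
  mid=-1.94928 |R|=0.94928 →hi
  mid=-2.02928 |R|=1.02928 →lo
  mid=-1.98928 |R|=0.98928 →hi
  mid=-2.00928 |R|=1.00928 →lo
  mid=-1.99928 |R|=0.99928 →hi
  mid=-2.00428 |R|=1.00428 →lo
  mid=-2.00178 |R|=1.00178 →lo
  ...
  [-2.00006,-1.99990] ⇒ x*=-2.0000
So |R|<1 on (-2.0000, 0).

left endpoint -2.0000.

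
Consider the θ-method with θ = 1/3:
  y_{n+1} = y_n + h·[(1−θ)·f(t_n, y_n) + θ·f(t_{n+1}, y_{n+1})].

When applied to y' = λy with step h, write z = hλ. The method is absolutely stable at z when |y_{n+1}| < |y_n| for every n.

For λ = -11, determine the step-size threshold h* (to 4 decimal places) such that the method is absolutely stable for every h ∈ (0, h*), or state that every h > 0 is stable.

(-6.0000,0); λ=-11 ⇒ h* = (6)/11 = 0.5455.

Test eqn y'=λy, z=hλ:
  y_{n+1} = y_n + z·[2/3·y_n + 1/3·y_{n+1}] ⇒ (1 − 1/3z)y_{n+1} = (1 + 2/3z)y_n
  so R(z) = (1 + 2/3z)/(1 − 1/3z).

Find x<0 with |R(x)|<1.
x=-0.47: |R|=0.5937
R=−1: 1+2/3x = −1+1/3x ⇒ -1/3x=2 ⇒ x=2/(-1/3)=-6.0000
Confirm numerically:
  x=-4.678: |R|=0.82782 <1
  x=-4.620: |R|=0.81890 <1
  x=-3.219: |R|=0.55282 <1
  x=-3.102: |R|=0.52507 <1
  x=-6.184: |R|=1.02003 >1
  x=-6.108: |R|=1.01186 >1
  x=-6.054: |R|=1.00596 >1
Stable set (-6.0000, 0).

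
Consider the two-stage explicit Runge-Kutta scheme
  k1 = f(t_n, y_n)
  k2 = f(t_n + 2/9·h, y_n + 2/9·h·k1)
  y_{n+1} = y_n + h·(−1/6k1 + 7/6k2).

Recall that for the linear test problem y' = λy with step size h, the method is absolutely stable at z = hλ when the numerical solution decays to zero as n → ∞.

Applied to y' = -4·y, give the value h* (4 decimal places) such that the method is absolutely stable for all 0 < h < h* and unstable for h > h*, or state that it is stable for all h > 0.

Test eqn y'=λy, z=hλ:
  k1=λy_n ⇒ h·k1=z·y_n;  k2=λ(1+2/9z)y_n ⇒ h·k2=z(1+2/9z)y_n
  y_{n+1}/y_n = 1 − 1/6z + 7/6z(1+2/9z) = 1 + z + 7/27z²
  Hence R(z) = 1 + z + 7/27z².

Solve |R(x)|<1 on ℝ⁻.
x=-1.31: |R|=0.1349
R=1: x+7/27x²=0 ⇒ x=−27/7=-3.8571; min R=1−1/(4·7/27)=0.0357>−1
Confirm numerically:
  x=-3.589: |R|=0.75050 <1
  x=-3.386: |R|=0.58641 <1
  x=-2.859: |R|=0.26015 <1
  x=-2.104: |R|=0.04369 <1
  x=-4.379: |R|=1.59246 >1
  x=-4.372: |R|=1.58358 >1
  x=-4.071: |R|=1.22571 >1
Interval (-3.8571, 0).

(-3.8571,0); λ=-4 ⇒ h* = (27/7)/4 = 0.9643.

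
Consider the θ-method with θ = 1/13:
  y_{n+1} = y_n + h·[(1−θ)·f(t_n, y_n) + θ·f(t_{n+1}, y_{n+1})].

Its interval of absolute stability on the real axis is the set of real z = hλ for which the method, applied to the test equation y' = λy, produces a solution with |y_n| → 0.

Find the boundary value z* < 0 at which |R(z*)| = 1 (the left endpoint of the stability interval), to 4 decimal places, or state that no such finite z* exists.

On y'=λy, z=hλ:
  y_{n+1} = y_n + z·[12/13·y_n + 1/13·y_{n+1}] ⇒ (1 − 1/13z)y_{n+1} = (1 + 12/13z)y_n
  so R(z) = (1 + 12/13z)/(1 − 1/13z).

Solve |R(x)|<1 on ℝ⁻.
x=-0.34: |R|=0.6687
R=−1: 1+12/13x = −1+1/13x ⇒ -11/13x=2 ⇒ x=2/(-11/13)=-2.3636
Confirm numerically:
  x=-2.042: |R|=0.76479 <1
  x=-1.881: |R|=0.64324 <1
  x=-1.647: |R|=0.46180 <1
  x=-1.037: |R|=0.03961 <1
  x=-2.760: |R|=1.27665 >1
  x=-2.731: |R|=1.25688 >1
  x=-2.460: |R|=1.06856 >1
So |R|<1 on (-2.3636, 0).

z* = -2.3636.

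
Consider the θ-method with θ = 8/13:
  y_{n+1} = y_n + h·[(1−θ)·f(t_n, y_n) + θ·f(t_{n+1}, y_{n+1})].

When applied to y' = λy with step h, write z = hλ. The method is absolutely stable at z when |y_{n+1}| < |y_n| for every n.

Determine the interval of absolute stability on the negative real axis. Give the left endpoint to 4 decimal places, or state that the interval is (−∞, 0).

(−∞, 0) — no finite endpoint.

Test eqn y'=λy, z=hλ:
  y_{n+1} = y_n + z·[5/13·y_n + 8/13·y_{n+1}] ⇒ (1 − 8/13z)y_{n+1} = (1 + 5/13z)y_n
  ⇒ R(z) = (1 + 5/13z)/(1 − 8/13z).

Boundary: |R(x)|=1, x<0.
x=-0.4: |R|=0.6790
x=-2: |R|=0.1034
x=-10: |R|=0.3978
x=-100: |R|=0.5990
θ=8/13≥1/2 ⇒ |1+5/13x|<|1−8/13x| ∀x<0 ⇒ unbounded interval.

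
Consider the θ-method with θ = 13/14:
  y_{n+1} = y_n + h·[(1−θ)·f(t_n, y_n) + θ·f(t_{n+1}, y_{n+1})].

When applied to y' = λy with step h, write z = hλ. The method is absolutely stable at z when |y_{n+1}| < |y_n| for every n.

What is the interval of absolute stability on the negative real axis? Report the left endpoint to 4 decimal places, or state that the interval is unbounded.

(−∞, 0) — no finite endpoint.

With y'=λy (z=hλ):
  y_{n+1} = y_n + z·[1/14·y_n + 13/14·y_{n+1}] ⇒ (1 − 13/14z)y_{n+1} = (1 + 1/14z)y_n
  so R(z) = (1 + 1/14z)/(1 − 13/14z).

Boundary: |R(x)|=1, x<0.
x=-1.7: |R|=0.3407
x=-2: |R|=0.3000
x=-10: |R|=0.0278
x=-100: |R|=0.0654
θ=13/14≥1/2 ⇒ |1+1/14x|<|1−13/14x| ∀x<0 ⇒ unbounded interval.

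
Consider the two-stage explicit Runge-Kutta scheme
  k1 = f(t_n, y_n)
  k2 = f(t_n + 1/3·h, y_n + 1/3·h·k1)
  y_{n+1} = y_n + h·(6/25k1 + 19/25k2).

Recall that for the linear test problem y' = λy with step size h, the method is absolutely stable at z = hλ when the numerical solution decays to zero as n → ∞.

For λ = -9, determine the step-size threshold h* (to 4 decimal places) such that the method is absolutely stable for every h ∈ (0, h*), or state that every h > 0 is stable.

With y'=λy (z=hλ):
  k1=λy_n ⇒ h·k1=z·y_n;  k2=λ(1+1/3z)y_n ⇒ h·k2=z(1+1/3z)y_n
  y_{n+1}/y_n = 1 + 6/25z + 19/25z(1+1/3z) = 1 + z + 19/75z²
  R(z) = 1 + z + 19/75z².

Boundary: |R(x)|=1, x<0.
x=-0.76: |R|=0.3863
R=1: x+19/75x²=0 ⇒ x=−75/19=-3.9474; min R=1−1/(4·19/75)=0.0132>−1
Confirm numerically:
  x=-2.860: |R|=0.21217 <1
  x=-2.415: |R|=0.06250 <1
  x=-2.058: |R|=0.01496 <1
  x=-1.597: |R|=0.04910 <1
  x=-4.173: |R|=1.23853 >1
  x=-4.052: |R|=1.10741 >1
  x=-3.996: |R|=1.04923 >1
So |R|<1 on (-3.9474, 0).

(-3.9474,0); λ=-9 ⇒ h* = (75/19)/9 = 0.4386.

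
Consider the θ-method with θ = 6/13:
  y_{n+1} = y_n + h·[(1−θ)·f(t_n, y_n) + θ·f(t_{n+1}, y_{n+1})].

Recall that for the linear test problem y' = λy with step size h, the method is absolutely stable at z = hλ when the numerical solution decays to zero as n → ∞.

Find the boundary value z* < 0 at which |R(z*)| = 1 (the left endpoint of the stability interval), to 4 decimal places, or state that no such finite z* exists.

Test eqn y'=λy, z=hλ:
  y_{n+1} = y_n + z·[7/13·y_n + 6/13·y_{n+1}] ⇒ (1 − 6/13z)y_{n+1} = (1 + 7/13z)y_n
  R(z) = (1 + 7/13z)/(1 − 6/13z).

Need |R(x)|<1, x<0.
x=-1.28: |R|=0.1954
R=−1: 1+7/13x = −1+6/13x ⇒ -1/13x=2 ⇒ x=2/(-1/13)=-26.0000
Confirm numerically:
  x=-15.261: |R|=0.89730 <1
  x=-12.485: |R|=0.84626 <1
  x=-11.905: |R|=0.83306 <1
  x=-26.385: |R|=1.00225 >1
  x=-26.300: |R|=1.00176 >1
  x=-26.060: |R|=1.00035 >1
Interval (-26.0000, 0).

left endpoint -26.0000.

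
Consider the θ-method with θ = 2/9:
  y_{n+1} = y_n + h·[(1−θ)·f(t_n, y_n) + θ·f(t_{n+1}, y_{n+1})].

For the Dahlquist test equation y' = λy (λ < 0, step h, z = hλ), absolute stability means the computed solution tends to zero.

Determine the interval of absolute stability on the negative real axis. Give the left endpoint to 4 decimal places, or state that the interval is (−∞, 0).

z∈(-3.6000,0).

With y'=λy (z=hλ):
  y_{n+1} = y_n + z·[7/9·y_n + 2/9·y_{n+1}] ⇒ (1 − 2/9z)y_{n+1} = (1 + 7/9z)y_n
  Hence R(z) = (1 + 7/9z)/(1 − 2/9z).

Find x<0 with |R(x)|<1.
x=-1.57: |R|=0.1639
R=−1: 1+7/9x = −1+2/9x ⇒ -5/9x=2 ⇒ x=2/(-5/9)=-3.6000
Confirm numerically:
  x=-3.092: |R|=0.83272 <1
  x=-2.865: |R|=0.75051 <1
  x=-2.335: |R|=0.53731 <1
  x=-1.475: |R|=0.11088 <1
  x=-3.993: |R|=1.11568 >1
  x=-3.741: |R|=1.04277 >1
Interval (-3.6000, 0).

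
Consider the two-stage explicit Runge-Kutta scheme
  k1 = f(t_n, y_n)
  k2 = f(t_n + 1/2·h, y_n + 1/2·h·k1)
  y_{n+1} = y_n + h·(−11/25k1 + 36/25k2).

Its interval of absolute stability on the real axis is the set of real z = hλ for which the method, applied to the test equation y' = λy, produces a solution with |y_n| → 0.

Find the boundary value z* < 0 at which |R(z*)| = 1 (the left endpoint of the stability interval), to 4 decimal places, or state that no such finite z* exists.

Set f=λy, z=hλ:
  k1=λy_n ⇒ h·k1=z·y_n;  k2=λ(1+1/2z)y_n ⇒ h·k2=z(1+1/2z)y_n
  y_{n+1}/y_n = 1 − 11/25z + 36/25z(1+1/2z) = 1 + z + 18/25z²
  ⇒ R(z) = 1 + z + 18/25z².

Find x<0 with |R(x)|<1.
x=-1.57: |R|=1.2047
R=1: x+18/25x²=0 ⇒ x=−25/18=-1.3889; min R=1−1/(4·18/25)=0.6528>−1
Confirm numerically:
  x=-1.151: |R|=0.80286 <1
  x=-1.146: |R|=0.79959 <1
  x=-0.730: |R|=0.65369 <1
  x=-1.824: |R|=1.57142 >1
  x=-1.808: |R|=1.54558 >1
  x=-1.695: |R|=1.37358 >1
So |R|<1 on (-1.3889, 0).

z* = -1.3889.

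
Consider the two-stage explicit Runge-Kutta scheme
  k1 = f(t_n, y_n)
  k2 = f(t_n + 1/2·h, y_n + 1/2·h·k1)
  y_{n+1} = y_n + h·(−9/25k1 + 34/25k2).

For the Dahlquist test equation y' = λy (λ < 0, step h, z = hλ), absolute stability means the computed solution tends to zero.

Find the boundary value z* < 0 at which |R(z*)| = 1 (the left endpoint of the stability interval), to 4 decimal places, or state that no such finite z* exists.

With y'=λy (z=hλ):
  k1=λy_n ⇒ h·k1=z·y_n;  k2=λ(1+1/2z)y_n ⇒ h·k2=z(1+1/2z)y_n
  y_{n+1}/y_n = 1 − 9/25z + 34/25z(1+1/2z) = 1 + z + 17/25z²
  so R(z) = 1 + z + 17/25z².

Find x<0 with |R(x)|<1.
x=-1.73: |R|=1.3052
R=1: x+17/25x²=0 ⇒ x=−25/17=-1.4706; min R=1−1/(4·17/25)=0.6324>−1
Confirm numerically:
  x=-1.327: |R|=0.87043 <1
  x=-1.312: |R|=0.85851 <1
  x=-1.118: |R|=0.73195 <1
  x=-1.546: |R|=1.07928 >1
  x=-1.543: |R|=1.07598 >1
Interval (-1.4706, 0).

z* = -1.4706.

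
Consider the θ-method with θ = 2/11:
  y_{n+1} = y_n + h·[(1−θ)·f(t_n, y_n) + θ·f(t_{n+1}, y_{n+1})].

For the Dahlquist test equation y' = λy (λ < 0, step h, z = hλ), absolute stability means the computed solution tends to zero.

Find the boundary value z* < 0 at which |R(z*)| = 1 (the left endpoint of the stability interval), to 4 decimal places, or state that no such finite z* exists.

left endpoint -3.1429.

On y'=λy, z=hλ:
  y_{n+1} = y_n + z·[9/11·y_n + 2/11·y_{n+1}] ⇒ (1 − 2/11z)y_{n+1} = (1 + 9/11z)y_n
  Hence R(z) = (1 + 9/11z)/(1 − 2/11z).

Need |R(x)|<1, x<0.
x=-1.16: |R|=0.0420
R=−1: 1+9/11x = −1+2/11x ⇒ -7/11x=2 ⇒ x=2/(-7/11)=-3.1429
Confirm numerically:
  x=-3.015: |R|=0.94745 <1
  x=-2.795: |R|=0.85322 <1
  x=-1.958: |R|=0.44395 <1
  x=-3.532: |R|=1.15080 >1
  x=-3.421: |R|=1.10912 >1
  x=-3.232: |R|=1.03573 >1
So |R|<1 on (-3.1429, 0).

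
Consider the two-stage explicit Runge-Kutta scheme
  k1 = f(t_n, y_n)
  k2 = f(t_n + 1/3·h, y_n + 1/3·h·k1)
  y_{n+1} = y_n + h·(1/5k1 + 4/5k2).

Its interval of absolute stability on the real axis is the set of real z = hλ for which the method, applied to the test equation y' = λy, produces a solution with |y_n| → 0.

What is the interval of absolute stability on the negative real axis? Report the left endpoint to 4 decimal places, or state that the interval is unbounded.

Set f=λy, z=hλ:
  k1=λy_n ⇒ h·k1=z·y_n;  k2=λ(1+1/3z)y_n ⇒ h·k2=z(1+1/3z)y_n
  y_{n+1}/y_n = 1 + 1/5z + 4/5z(1+1/3z) = 1 + z + 4/15z²
  R(z) = 1 + z + 4/15z².

Boundary: |R(x)|=1, x<0.
x=-1.51: |R|=0.0980
R=1: x+4/15x²=0 ⇒ x=−15/4=-3.7500; min R=1−1/(4·4/15)=0.0625>−1
Confirm numerically:
  x=-3.230: |R|=0.55211 <1
  x=-2.975: |R|=0.38517 <1
  x=-1.972: |R|=0.06501 <1
  x=-4.079: |R|=1.35786 >1
  x=-3.788: |R|=1.03839 >1
Interval (-3.7500, 0).

(-3.7500, 0).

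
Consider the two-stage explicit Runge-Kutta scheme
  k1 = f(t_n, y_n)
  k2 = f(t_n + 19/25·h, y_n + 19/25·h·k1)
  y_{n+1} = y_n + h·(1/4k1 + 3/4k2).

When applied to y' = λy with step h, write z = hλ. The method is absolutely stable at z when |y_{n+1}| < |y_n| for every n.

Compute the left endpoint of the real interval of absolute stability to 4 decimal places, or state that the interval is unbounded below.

Set f=λy, z=hλ:
  k1=λy_n ⇒ h·k1=z·y_n;  k2=λ(1+19/25z)y_n ⇒ h·k2=z(1+19/25z)y_n
  y_{n+1}/y_n = 1 + 1/4z + 3/4z(1+19/25z) = 1 + z + 57/100z²
  Hence R(z) = 1 + z + 57/100z².

Need |R(x)|<1, x<0.
x=-1.61: |R|=0.8675
R=1: x+57/100x²=0 ⇒ x=−100/57=-1.7544; min R=1−1/(4·57/100)=0.5614>−1
Confirm numerically:
  x=-1.643: |R|=0.89569 <1
  x=-0.982: |R|=0.56766 <1
  x=-0.774: |R|=0.56747 <1
  x=-2.172: |R|=1.51702 >1
  x=-1.997: |R|=1.27617 >1
Interval (-1.7544, 0).

z* = -1.7544.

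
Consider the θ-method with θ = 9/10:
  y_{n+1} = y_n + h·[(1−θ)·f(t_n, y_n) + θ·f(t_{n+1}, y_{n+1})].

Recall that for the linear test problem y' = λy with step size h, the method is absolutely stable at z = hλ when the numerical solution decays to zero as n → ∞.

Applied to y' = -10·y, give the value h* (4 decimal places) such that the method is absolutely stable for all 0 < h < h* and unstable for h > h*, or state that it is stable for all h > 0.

On y'=λy, z=hλ:
  y_{n+1} = y_n + z·[1/10·y_n + 9/10·y_{n+1}] ⇒ (1 − 9/10z)y_{n+1} = (1 + 1/10z)y_n
  Hence R(z) = (1 + 1/10z)/(1 − 9/10z).

Need |R(x)|<1, x<0.
x=-0.98: |R|=0.4793
x=-2: |R|=0.2857
x=-10: |R|=0.0000
x=-100: |R|=0.0989
θ=9/10≥1/2 ⇒ |1+1/10x|<|1−9/10x| ∀x<0 ⇒ interval (−∞,0).

unbounded; (−∞, 0). Any h>0 works for λ=-10.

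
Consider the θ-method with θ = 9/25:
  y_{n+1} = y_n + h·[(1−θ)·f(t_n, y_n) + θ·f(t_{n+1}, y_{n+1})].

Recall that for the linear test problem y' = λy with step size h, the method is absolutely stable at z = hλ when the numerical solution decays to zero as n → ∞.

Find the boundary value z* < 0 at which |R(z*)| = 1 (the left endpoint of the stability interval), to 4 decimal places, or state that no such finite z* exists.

left endpoint -7.1429.

With y'=λy (z=hλ):
  y_{n+1} = y_n + z·[16/25·y_n + 9/25·y_{n+1}] ⇒ (1 − 9/25z)y_{n+1} = (1 + 16/25z)y_n
  so R(z) = (1 + 16/25z)/(1 − 9/25z).

Solve |R(x)|<1 on ℝ⁻.
x=-0.54: |R|=0.5479
R=−1: 1+16/25x = −1+9/25x ⇒ -7/25x=2 ⇒ x=2/(-7/25)=-7.1429
Confirm numerically:
  x=-6.166: |R|=0.91505 <1
  x=-5.036: |R|=0.79028 <1
  x=-4.453: |R|=0.71067 <1
  x=-4.309: |R|=0.68898 <1
  x=-7.318: |R|=1.01349 >1
  x=-7.243: |R|=1.00777 >1
Interval (-7.1429, 0).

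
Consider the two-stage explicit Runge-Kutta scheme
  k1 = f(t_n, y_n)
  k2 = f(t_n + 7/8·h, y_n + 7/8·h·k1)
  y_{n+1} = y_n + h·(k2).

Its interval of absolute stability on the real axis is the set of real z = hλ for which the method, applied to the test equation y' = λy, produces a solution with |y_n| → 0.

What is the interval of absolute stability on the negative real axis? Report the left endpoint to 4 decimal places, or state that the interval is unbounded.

(-1.1429, 0).

With y'=λy (z=hλ):
  k1=λy_n ⇒ h·k1=z·y_n;  k2=λ(1+7/8z)y_n ⇒ h·k2=z(1+7/8z)y_n
  y_{n+1}/y_n = 1 + z(1+7/8z) = 1 + z + 7/8z²
  so R(z) = 1 + z + 7/8z².

Boundary: |R(x)|=1, x<0.
x=-0.97: |R|=0.8533
R=1: x+7/8x²=0 ⇒ x=−8/7=-1.1429; min R=1−1/(4·7/8)=0.7143>−1
Confirm numerically:
  x=-1.089: |R|=0.94868 <1
  x=-0.913: |R|=0.81637 <1
  x=-0.613: |R|=0.71580 <1
  x=-0.605: |R|=0.71527 <1
  x=-1.739: |R|=1.90711 >1
  x=-1.732: |R|=1.89285 >1
  x=-1.630: |R|=1.69479 >1
Stable set (-1.1429, 0).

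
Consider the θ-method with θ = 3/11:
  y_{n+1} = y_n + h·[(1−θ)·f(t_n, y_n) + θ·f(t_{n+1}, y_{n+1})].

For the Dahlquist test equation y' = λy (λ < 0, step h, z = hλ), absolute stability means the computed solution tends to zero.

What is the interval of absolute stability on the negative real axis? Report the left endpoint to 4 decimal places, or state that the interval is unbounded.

z∈(-4.4000,0).

Test eqn y'=λy, z=hλ:
  y_{n+1} = y_n + z·[8/11·y_n + 3/11·y_{n+1}] ⇒ (1 − 3/11z)y_{n+1} = (1 + 8/11z)y_n
  ⇒ R(z) = (1 + 8/11z)/(1 − 3/11z).

Solve |R(x)|<1 on ℝ⁻.
x=-0.88: |R|=0.2903
R=−1: 1+8/11x = −1+3/11x ⇒ -5/11x=2 ⇒ x=2/(-5/11)=-4.4000
Confirm numerically:
  x=-3.238: |R|=0.71951 <1
  x=-3.153: |R|=0.69524 <1
  x=-2.398: |R|=0.44982 <1
  x=-4.937: |R|=1.10403 >1
  x=-4.654: |R|=1.05088 >1
Stable set (-4.4000, 0).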